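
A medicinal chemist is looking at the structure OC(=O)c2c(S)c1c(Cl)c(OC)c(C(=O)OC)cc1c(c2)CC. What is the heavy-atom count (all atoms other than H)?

Every atom symbol written in the SMILES (organic subset) is one heavy atom; implicit H are not written.
Heavy atoms by element → C:16, Cl:1, O:5, S:1.
Total: 23.

23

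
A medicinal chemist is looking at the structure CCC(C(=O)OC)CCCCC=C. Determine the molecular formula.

Walk through each heavy atom and fill implicit hydrogens from standard valence (C 4, N 3, O 2, S 2, halogen 1):
  atom 1: C, bond orders sum to 1 (valence 4) → 3 H
  atom 2: C, bond orders sum to 2 (valence 4) → 2 H
  atom 3: C, bond orders sum to 3 (valence 4) → 1 H
  atom 4: C, bond orders sum to 4 (valence 4) → 0 H
  atom 5: O, bond orders sum to 2 (valence 2) → 0 H
  atom 6: O, bond orders sum to 2 (valence 2) → 0 H
  atom 7: C, bond orders sum to 1 (valence 4) → 3 H
  atom 8: C, bond orders sum to 2 (valence 4) → 2 H
  atom 9: C, bond orders sum to 2 (valence 4) → 2 H
  atom 10: C, bond orders sum to 2 (valence 4) → 2 H
  atom 11: C, bond orders sum to 2 (valence 4) → 2 H
  atom 12: C, bond orders sum to 3 (valence 4) → 1 H
  atom 13: C, bond orders sum to 2 (valence 4) → 2 H
Totals → C:11, H:20, O:2.
In Hill order: C11H20O2.

C11H20O2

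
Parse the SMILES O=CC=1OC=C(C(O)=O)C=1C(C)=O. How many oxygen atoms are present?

Scan the SMILES for O atoms (remember two-letter symbols like Cl and Br are single atoms).
Oxygen count: 5.

5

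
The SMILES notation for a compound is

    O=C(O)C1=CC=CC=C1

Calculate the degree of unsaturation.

5

Molecular formula: C7H6O2.
DoU = (2C + 2 + N − H − X) / 2, where X is the halogen count and O/S are ignored.
    = (2·7 + 2 + 0 − 6 − 0) / 2 = 10 / 2 = 5.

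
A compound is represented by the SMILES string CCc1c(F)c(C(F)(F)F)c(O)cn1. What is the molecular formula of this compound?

Walk through each heavy atom and fill implicit hydrogens from standard valence (C 4, N 3, O 2, S 2, halogen 1); for lowercase aromatic atoms, an aromatic c carries 1 H when it has two neighbours and 0 H with three, and aromatic n carries 0 H:
  atom 1: C, bond orders sum to 1 (valence 4) → 3 H
  atom 2: C, bond orders sum to 2 (valence 4) → 2 H
  atom 3: aromatic c, 3 neighbours → 0 H
  atom 4: aromatic c, 3 neighbours → 0 H
  atom 5: F (halogen, monovalent) → 0 H
  atom 6: aromatic c, 3 neighbours → 0 H
  atom 7: C, bond orders sum to 4 (valence 4) → 0 H
  atom 8: F (halogen, monovalent) → 0 H
  atom 9: F (halogen, monovalent) → 0 H
  atom 10: F (halogen, monovalent) → 0 H
  atom 11: aromatic c, 3 neighbours → 0 H
  atom 12: O, bond orders sum to 1 (valence 2) → 1 H
  atom 13: aromatic c, 2 neighbours → 1 H
  atom 14: aromatic n, 2 neighbours → 0 H
Totals → C:8, H:7, F:4, N:1, O:1.

C8H7F4NO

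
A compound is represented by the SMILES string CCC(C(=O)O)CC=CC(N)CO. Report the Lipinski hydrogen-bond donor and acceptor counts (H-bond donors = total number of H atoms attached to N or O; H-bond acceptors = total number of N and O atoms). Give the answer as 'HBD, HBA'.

4, 4

Donors: find every N or O and count the H atoms it carries.
  atom 5 (O): bond orders sum to 2 → 0 H
  atom 6 (O): bond orders sum to 1 → 1 H
  atom 11 (N): bond orders sum to 1 → 2 H
  atom 13 (O): bond orders sum to 1 → 1 H
Lipinski HBD = 4.
Acceptors: N atoms = 1, O atoms = 3 → HBA = 4.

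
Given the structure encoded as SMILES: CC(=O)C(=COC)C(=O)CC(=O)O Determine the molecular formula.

Walk through each heavy atom and fill implicit hydrogens from standard valence (C 4, N 3, O 2, S 2, halogen 1):
  atom 1: C, bond orders sum to 1 (valence 4) → 3 H
  atom 2: C, bond orders sum to 4 (valence 4) → 0 H
  atom 3: O, bond orders sum to 2 (valence 2) → 0 H
  atom 4: C, bond orders sum to 4 (valence 4) → 0 H
  atom 5: C, bond orders sum to 3 (valence 4) → 1 H
  atom 6: O, bond orders sum to 2 (valence 2) → 0 H
  atom 7: C, bond orders sum to 1 (valence 4) → 3 H
  atom 8: C, bond orders sum to 4 (valence 4) → 0 H
  atom 9: O, bond orders sum to 2 (valence 2) → 0 H
  atom 10: C, bond orders sum to 2 (valence 4) → 2 H
  atom 11: C, bond orders sum to 4 (valence 4) → 0 H
  atom 12: O, bond orders sum to 2 (valence 2) → 0 H
  atom 13: O, bond orders sum to 1 (valence 2) → 1 H
Totals → C:8, H:10, O:5.
In Hill order: C8H10O5.

C8H10O5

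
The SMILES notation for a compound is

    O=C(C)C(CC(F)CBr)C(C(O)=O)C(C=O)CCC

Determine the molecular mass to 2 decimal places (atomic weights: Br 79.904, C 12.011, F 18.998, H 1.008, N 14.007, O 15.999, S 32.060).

339.20 g/mol

First, the molecular formula is C13H20BrFO4 (counting implicit H from valence).
  Br: 1 × 79.904 = 79.904
  C: 13 × 12.011 = 156.143
  F: 1 × 18.998 = 18.998
  H: 20 × 1.008 = 20.160
  O: 4 × 15.999 = 63.996
Sum: 1×79.904 + 13×12.011 + 1×18.998 + 20×1.008 + 4×15.999 = 339.201 → 339.20 g/mol.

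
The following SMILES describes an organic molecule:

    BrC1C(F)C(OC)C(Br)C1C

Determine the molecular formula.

Walk through each heavy atom and fill implicit hydrogens from standard valence (C 4, N 3, O 2, S 2, halogen 1):
  atom 1: Br (halogen, monovalent) → 0 H
  atom 2: C, bond orders sum to 3 (valence 4) → 1 H
  atom 3: C, bond orders sum to 3 (valence 4) → 1 H
  atom 4: F (halogen, monovalent) → 0 H
  atom 5: C, bond orders sum to 3 (valence 4) → 1 H
  atom 6: O, bond orders sum to 2 (valence 2) → 0 H
  atom 7: C, bond orders sum to 1 (valence 4) → 3 H
  atom 8: C, bond orders sum to 3 (valence 4) → 1 H
  atom 9: Br (halogen, monovalent) → 0 H
  atom 10: C, bond orders sum to 3 (valence 4) → 1 H
  atom 11: C, bond orders sum to 1 (valence 4) → 3 H
Totals → C:7, H:11, Br:2, F:1, O:1.

C7H11Br2FO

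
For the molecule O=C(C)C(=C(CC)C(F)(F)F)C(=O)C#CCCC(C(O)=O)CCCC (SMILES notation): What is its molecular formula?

Walk through each heavy atom and fill implicit hydrogens from standard valence (C 4, N 3, O 2, S 2, halogen 1):
  atom 1: O, bond orders sum to 2 (valence 2) → 0 H
  atom 2: C, bond orders sum to 4 (valence 4) → 0 H
  atom 3: C, bond orders sum to 1 (valence 4) → 3 H
  atom 4: C, bond orders sum to 4 (valence 4) → 0 H
  atom 5: C, bond orders sum to 4 (valence 4) → 0 H
  atom 6: C, bond orders sum to 2 (valence 4) → 2 H
  atom 7: C, bond orders sum to 1 (valence 4) → 3 H
  atom 8: C, bond orders sum to 4 (valence 4) → 0 H
  atom 9: F (halogen, monovalent) → 0 H
  atom 10: F (halogen, monovalent) → 0 H
  atom 11: F (halogen, monovalent) → 0 H
  atom 12: C, bond orders sum to 4 (valence 4) → 0 H
  atom 13: O, bond orders sum to 2 (valence 2) → 0 H
  atom 14: C, bond orders sum to 4 (valence 4) → 0 H
  atom 15: C, bond orders sum to 4 (valence 4) → 0 H
  atom 16: C, bond orders sum to 2 (valence 4) → 2 H
  atom 17: C, bond orders sum to 2 (valence 4) → 2 H
  atom 18: C, bond orders sum to 3 (valence 4) → 1 H
  atom 19: C, bond orders sum to 4 (valence 4) → 0 H
  atom 20: O, bond orders sum to 1 (valence 2) → 1 H
  atom 21: O, bond orders sum to 2 (valence 2) → 0 H
  atom 22: C, bond orders sum to 2 (valence 4) → 2 H
  atom 23: C, bond orders sum to 2 (valence 4) → 2 H
  atom 24: C, bond orders sum to 2 (valence 4) → 2 H
  atom 25: C, bond orders sum to 1 (valence 4) → 3 H
Totals → C:18, H:23, F:3, O:4.

C18H23F3O4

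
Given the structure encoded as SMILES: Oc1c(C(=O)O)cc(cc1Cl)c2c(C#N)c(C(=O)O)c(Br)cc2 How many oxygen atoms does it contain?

Scan the SMILES for O atoms (remember two-letter symbols like Cl and Br are single atoms).
Oxygen count: 5.

5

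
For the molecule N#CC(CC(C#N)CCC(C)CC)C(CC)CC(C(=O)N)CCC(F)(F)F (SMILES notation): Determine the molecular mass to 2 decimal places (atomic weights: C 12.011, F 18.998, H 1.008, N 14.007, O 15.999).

387.49 g/mol

First, the molecular formula is C20H32F3N3O (counting implicit H from valence).
  C: 20 × 12.011 = 240.220
  F: 3 × 18.998 = 56.994
  H: 32 × 1.008 = 32.256
  N: 3 × 14.007 = 42.021
  O: 1 × 15.999 = 15.999
Sum: 20×12.011 + 3×18.998 + 32×1.008 + 3×14.007 + 1×15.999 = 387.490 → 387.49 g/mol.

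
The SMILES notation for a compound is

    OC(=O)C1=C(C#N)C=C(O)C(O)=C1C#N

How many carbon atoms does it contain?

Count every carbon token in the SMILES (each C, including those in ring-closure positions and inside branches).
Carbon count: 9.

9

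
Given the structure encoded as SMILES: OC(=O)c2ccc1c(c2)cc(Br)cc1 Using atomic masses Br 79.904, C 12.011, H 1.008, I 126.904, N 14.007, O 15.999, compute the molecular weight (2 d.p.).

251.08 g/mol

First, the molecular formula is C11H7BrO2 (counting implicit H from valence).
  Br: 1 × 79.904 = 79.904
  C: 11 × 12.011 = 132.121
  H: 7 × 1.008 = 7.056
  O: 2 × 15.999 = 31.998
Sum: 1×79.904 + 11×12.011 + 7×1.008 + 2×15.999 = 251.079 → 251.08 g/mol.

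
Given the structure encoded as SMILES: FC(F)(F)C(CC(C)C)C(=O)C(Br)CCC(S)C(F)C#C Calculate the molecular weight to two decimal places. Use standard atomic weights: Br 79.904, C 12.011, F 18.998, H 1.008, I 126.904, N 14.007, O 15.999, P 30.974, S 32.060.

391.26 g/mol

First, the molecular formula is C14H19BrF4OS (counting implicit H from valence).
  Br: 1 × 79.904 = 79.904
  C: 14 × 12.011 = 168.154
  F: 4 × 18.998 = 75.992
  H: 19 × 1.008 = 19.152
  O: 1 × 15.999 = 15.999
  S: 1 × 32.060 = 32.060
Sum: 1×79.904 + 14×12.011 + 4×18.998 + 19×1.008 + 1×15.999 + 1×32.060 = 391.261 → 391.26 g/mol.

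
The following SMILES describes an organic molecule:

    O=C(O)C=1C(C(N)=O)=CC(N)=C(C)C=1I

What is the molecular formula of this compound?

C9H9IN2O3

Walk through each heavy atom and fill implicit hydrogens from standard valence (C 4, N 3, O 2, S 2, halogen 1):
  atom 1: O, bond orders sum to 2 (valence 2) → 0 H
  atom 2: C, bond orders sum to 4 (valence 4) → 0 H
  atom 3: O, bond orders sum to 1 (valence 2) → 1 H
  atom 4: C, bond orders sum to 4 (valence 4) → 0 H
  atom 5: C, bond orders sum to 4 (valence 4) → 0 H
  atom 6: C, bond orders sum to 4 (valence 4) → 0 H
  atom 7: N, bond orders sum to 1 (valence 3) → 2 H
  atom 8: O, bond orders sum to 2 (valence 2) → 0 H
  atom 9: C, bond orders sum to 3 (valence 4) → 1 H
  atom 10: C, bond orders sum to 4 (valence 4) → 0 H
  atom 11: N, bond orders sum to 1 (valence 3) → 2 H
  atom 12: C, bond orders sum to 4 (valence 4) → 0 H
  atom 13: C, bond orders sum to 1 (valence 4) → 3 H
  atom 14: C, bond orders sum to 4 (valence 4) → 0 H
  atom 15: I (halogen, monovalent) → 0 H
Totals → C:9, H:9, I:1, N:2, O:3.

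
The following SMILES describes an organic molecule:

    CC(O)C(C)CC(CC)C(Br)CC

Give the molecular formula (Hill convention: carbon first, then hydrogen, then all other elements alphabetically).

Walk through each heavy atom and fill implicit hydrogens from standard valence (C 4, N 3, O 2, S 2, halogen 1):
  atom 1: C, bond orders sum to 1 (valence 4) → 3 H
  atom 2: C, bond orders sum to 3 (valence 4) → 1 H
  atom 3: O, bond orders sum to 1 (valence 2) → 1 H
  atom 4: C, bond orders sum to 3 (valence 4) → 1 H
  atom 5: C, bond orders sum to 1 (valence 4) → 3 H
  atom 6: C, bond orders sum to 2 (valence 4) → 2 H
  atom 7: C, bond orders sum to 3 (valence 4) → 1 H
  atom 8: C, bond orders sum to 2 (valence 4) → 2 H
  atom 9: C, bond orders sum to 1 (valence 4) → 3 H
  atom 10: C, bond orders sum to 3 (valence 4) → 1 H
  atom 11: Br (halogen, monovalent) → 0 H
  atom 12: C, bond orders sum to 2 (valence 4) → 2 H
  atom 13: C, bond orders sum to 1 (valence 4) → 3 H
Totals → C:11, H:23, Br:1, O:1.

C11H23BrO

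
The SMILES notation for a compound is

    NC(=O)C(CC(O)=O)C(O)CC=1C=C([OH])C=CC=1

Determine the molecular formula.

Walk through each heavy atom and fill implicit hydrogens from standard valence (C 4, N 3, O 2, S 2, halogen 1):
  atom 1: N, bond orders sum to 1 (valence 3) → 2 H
  atom 2: C, bond orders sum to 4 (valence 4) → 0 H
  atom 3: O, bond orders sum to 2 (valence 2) → 0 H
  atom 4: C, bond orders sum to 3 (valence 4) → 1 H
  atom 5: C, bond orders sum to 2 (valence 4) → 2 H
  atom 6: C, bond orders sum to 4 (valence 4) → 0 H
  atom 7: O, bond orders sum to 1 (valence 2) → 1 H
  atom 8: O, bond orders sum to 2 (valence 2) → 0 H
  atom 9: C, bond orders sum to 3 (valence 4) → 1 H
  atom 10: O, bond orders sum to 1 (valence 2) → 1 H
  atom 11: C, bond orders sum to 2 (valence 4) → 2 H
  atom 12: C, bond orders sum to 4 (valence 4) → 0 H
  atom 13: C, bond orders sum to 3 (valence 4) → 1 H
  atom 14: C, bond orders sum to 4 (valence 4) → 0 H
  atom 15: O with explicit H count 1
  atom 16: C, bond orders sum to 3 (valence 4) → 1 H
  atom 17: C, bond orders sum to 3 (valence 4) → 1 H
  atom 18: C, bond orders sum to 3 (valence 4) → 1 H
Totals → C:12, H:15, N:1, O:5.

C12H15NO5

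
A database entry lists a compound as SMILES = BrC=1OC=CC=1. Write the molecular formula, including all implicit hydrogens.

C4H3BrO

Walk through each heavy atom and fill implicit hydrogens from standard valence (C 4, N 3, O 2, S 2, halogen 1):
  atom 1: Br (halogen, monovalent) → 0 H
  atom 2: C, bond orders sum to 4 (valence 4) → 0 H
  atom 3: O, bond orders sum to 2 (valence 2) → 0 H
  atom 4: C, bond orders sum to 3 (valence 4) → 1 H
  atom 5: C, bond orders sum to 3 (valence 4) → 1 H
  atom 6: C, bond orders sum to 3 (valence 4) → 1 H
Totals → C:4, H:3, Br:1, O:1.
In Hill order: C4H3BrO.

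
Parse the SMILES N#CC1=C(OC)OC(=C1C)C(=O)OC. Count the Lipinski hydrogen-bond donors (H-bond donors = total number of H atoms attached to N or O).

Donors: find every N or O and count the H atoms it carries.
  atom 1 (N): bond orders sum to 3 → 0 H
  atom 5 (O): bond orders sum to 2 → 0 H
  atom 7 (O): bond orders sum to 2 → 0 H
  atom 12 (O): bond orders sum to 2 → 0 H
  atom 13 (O): bond orders sum to 2 → 0 H
Lipinski HBD = 0.

0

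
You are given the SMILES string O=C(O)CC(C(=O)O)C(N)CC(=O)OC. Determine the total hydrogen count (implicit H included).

Walk through each heavy atom and fill implicit hydrogens from standard valence (C 4, N 3, O 2, S 2, halogen 1):
  atom 1: O, bond orders sum to 2 (valence 2) → 0 H
  atom 2: C, bond orders sum to 4 (valence 4) → 0 H
  atom 3: O, bond orders sum to 1 (valence 2) → 1 H
  atom 4: C, bond orders sum to 2 (valence 4) → 2 H
  atom 5: C, bond orders sum to 3 (valence 4) → 1 H
  atom 6: C, bond orders sum to 4 (valence 4) → 0 H
  atom 7: O, bond orders sum to 2 (valence 2) → 0 H
  atom 8: O, bond orders sum to 1 (valence 2) → 1 H
  atom 9: C, bond orders sum to 3 (valence 4) → 1 H
  atom 10: N, bond orders sum to 1 (valence 3) → 2 H
  atom 11: C, bond orders sum to 2 (valence 4) → 2 H
  atom 12: C, bond orders sum to 4 (valence 4) → 0 H
  atom 13: O, bond orders sum to 2 (valence 2) → 0 H
  atom 14: O, bond orders sum to 2 (valence 2) → 0 H
  atom 15: C, bond orders sum to 1 (valence 4) → 3 H
Total hydrogens: 13.

13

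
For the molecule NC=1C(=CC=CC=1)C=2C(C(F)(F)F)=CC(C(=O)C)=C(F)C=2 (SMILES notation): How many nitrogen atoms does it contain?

Scan the SMILES for N atoms (remember two-letter symbols like Cl and Br are single atoms).
Nitrogen count: 1.

1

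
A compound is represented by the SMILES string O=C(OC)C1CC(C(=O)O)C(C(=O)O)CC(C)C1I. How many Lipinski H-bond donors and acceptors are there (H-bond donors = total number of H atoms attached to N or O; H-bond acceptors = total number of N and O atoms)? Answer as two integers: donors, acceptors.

Donors: find every N or O and count the H atoms it carries.
  atom 1 (O): bond orders sum to 2 → 0 H
  atom 3 (O): bond orders sum to 2 → 0 H
  atom 9 (O): bond orders sum to 2 → 0 H
  atom 10 (O): bond orders sum to 1 → 1 H
  atom 13 (O): bond orders sum to 2 → 0 H
  atom 14 (O): bond orders sum to 1 → 1 H
Lipinski HBD = 2.
Acceptors: N atoms = 0, O atoms = 6 → HBA = 6.

2, 6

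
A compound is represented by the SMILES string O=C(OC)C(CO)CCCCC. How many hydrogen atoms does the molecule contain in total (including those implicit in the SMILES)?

Walk through each heavy atom and fill implicit hydrogens from standard valence (C 4, N 3, O 2, S 2, halogen 1):
  atom 1: O, bond orders sum to 2 (valence 2) → 0 H
  atom 2: C, bond orders sum to 4 (valence 4) → 0 H
  atom 3: O, bond orders sum to 2 (valence 2) → 0 H
  atom 4: C, bond orders sum to 1 (valence 4) → 3 H
  atom 5: C, bond orders sum to 3 (valence 4) → 1 H
  atom 6: C, bond orders sum to 2 (valence 4) → 2 H
  atom 7: O, bond orders sum to 1 (valence 2) → 1 H
  atom 8: C, bond orders sum to 2 (valence 4) → 2 H
  atom 9: C, bond orders sum to 2 (valence 4) → 2 H
  atom 10: C, bond orders sum to 2 (valence 4) → 2 H
  atom 11: C, bond orders sum to 2 (valence 4) → 2 H
  atom 12: C, bond orders sum to 1 (valence 4) → 3 H
Total hydrogens: 18.

18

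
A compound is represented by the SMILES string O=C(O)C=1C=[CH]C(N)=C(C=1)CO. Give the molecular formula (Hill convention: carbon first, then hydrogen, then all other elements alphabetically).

C8H9NO3

Walk through each heavy atom and fill implicit hydrogens from standard valence (C 4, N 3, O 2, S 2, halogen 1):
  atom 1: O, bond orders sum to 2 (valence 2) → 0 H
  atom 2: C, bond orders sum to 4 (valence 4) → 0 H
  atom 3: O, bond orders sum to 1 (valence 2) → 1 H
  atom 4: C, bond orders sum to 4 (valence 4) → 0 H
  atom 5: C, bond orders sum to 3 (valence 4) → 1 H
  atom 6: C with explicit H count 1
  atom 7: C, bond orders sum to 4 (valence 4) → 0 H
  atom 8: N, bond orders sum to 1 (valence 3) → 2 H
  atom 9: C, bond orders sum to 4 (valence 4) → 0 H
  atom 10: C, bond orders sum to 3 (valence 4) → 1 H
  atom 11: C, bond orders sum to 2 (valence 4) → 2 H
  atom 12: O, bond orders sum to 1 (valence 2) → 1 H
Totals → C:8, H:9, N:1, O:3.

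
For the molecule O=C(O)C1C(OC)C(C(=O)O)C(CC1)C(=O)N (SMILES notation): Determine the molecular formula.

Walk through each heavy atom and fill implicit hydrogens from standard valence (C 4, N 3, O 2, S 2, halogen 1):
  atom 1: O, bond orders sum to 2 (valence 2) → 0 H
  atom 2: C, bond orders sum to 4 (valence 4) → 0 H
  atom 3: O, bond orders sum to 1 (valence 2) → 1 H
  atom 4: C, bond orders sum to 3 (valence 4) → 1 H
  atom 5: C, bond orders sum to 3 (valence 4) → 1 H
  atom 6: O, bond orders sum to 2 (valence 2) → 0 H
  atom 7: C, bond orders sum to 1 (valence 4) → 3 H
  atom 8: C, bond orders sum to 3 (valence 4) → 1 H
  atom 9: C, bond orders sum to 4 (valence 4) → 0 H
  atom 10: O, bond orders sum to 2 (valence 2) → 0 H
  atom 11: O, bond orders sum to 1 (valence 2) → 1 H
  atom 12: C, bond orders sum to 3 (valence 4) → 1 H
  atom 13: C, bond orders sum to 2 (valence 4) → 2 H
  atom 14: C, bond orders sum to 2 (valence 4) → 2 H
  atom 15: C, bond orders sum to 4 (valence 4) → 0 H
  atom 16: O, bond orders sum to 2 (valence 2) → 0 H
  atom 17: N, bond orders sum to 1 (valence 3) → 2 H
Totals → C:10, H:15, N:1, O:6.

C10H15NO6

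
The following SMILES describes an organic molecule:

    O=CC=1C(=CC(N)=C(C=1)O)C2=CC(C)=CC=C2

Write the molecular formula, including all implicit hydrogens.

C14H13NO2

Walk through each heavy atom and fill implicit hydrogens from standard valence (C 4, N 3, O 2, S 2, halogen 1):
  atom 1: O, bond orders sum to 2 (valence 2) → 0 H
  atom 2: C, bond orders sum to 3 (valence 4) → 1 H
  atom 3: C, bond orders sum to 4 (valence 4) → 0 H
  atom 4: C, bond orders sum to 4 (valence 4) → 0 H
  atom 5: C, bond orders sum to 3 (valence 4) → 1 H
  atom 6: C, bond orders sum to 4 (valence 4) → 0 H
  atom 7: N, bond orders sum to 1 (valence 3) → 2 H
  atom 8: C, bond orders sum to 4 (valence 4) → 0 H
  atom 9: C, bond orders sum to 3 (valence 4) → 1 H
  atom 10: O, bond orders sum to 1 (valence 2) → 1 H
  atom 11: C, bond orders sum to 4 (valence 4) → 0 H
  atom 12: C, bond orders sum to 3 (valence 4) → 1 H
  atom 13: C, bond orders sum to 4 (valence 4) → 0 H
  atom 14: C, bond orders sum to 1 (valence 4) → 3 H
  atom 15: C, bond orders sum to 3 (valence 4) → 1 H
  atom 16: C, bond orders sum to 3 (valence 4) → 1 H
  atom 17: C, bond orders sum to 3 (valence 4) → 1 H
Totals → C:14, H:13, N:1, O:2.
In Hill order: C14H13NO2.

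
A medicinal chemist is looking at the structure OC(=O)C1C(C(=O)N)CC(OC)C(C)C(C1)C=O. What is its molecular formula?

C12H19NO5

Walk through each heavy atom and fill implicit hydrogens from standard valence (C 4, N 3, O 2, S 2, halogen 1):
  atom 1: O, bond orders sum to 1 (valence 2) → 1 H
  atom 2: C, bond orders sum to 4 (valence 4) → 0 H
  atom 3: O, bond orders sum to 2 (valence 2) → 0 H
  atom 4: C, bond orders sum to 3 (valence 4) → 1 H
  atom 5: C, bond orders sum to 3 (valence 4) → 1 H
  atom 6: C, bond orders sum to 4 (valence 4) → 0 H
  atom 7: O, bond orders sum to 2 (valence 2) → 0 H
  atom 8: N, bond orders sum to 1 (valence 3) → 2 H
  atom 9: C, bond orders sum to 2 (valence 4) → 2 H
  atom 10: C, bond orders sum to 3 (valence 4) → 1 H
  atom 11: O, bond orders sum to 2 (valence 2) → 0 H
  atom 12: C, bond orders sum to 1 (valence 4) → 3 H
  atom 13: C, bond orders sum to 3 (valence 4) → 1 H
  atom 14: C, bond orders sum to 1 (valence 4) → 3 H
  atom 15: C, bond orders sum to 3 (valence 4) → 1 H
  atom 16: C, bond orders sum to 2 (valence 4) → 2 H
  atom 17: C, bond orders sum to 3 (valence 4) → 1 H
  atom 18: O, bond orders sum to 2 (valence 2) → 0 H
Totals → C:12, H:19, N:1, O:5.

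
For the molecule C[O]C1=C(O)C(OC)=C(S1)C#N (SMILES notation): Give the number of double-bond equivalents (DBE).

Degree of unsaturation = (number of rings) + (number of π bonds).
Ring closures in the SMILES: 1.
π bonds: 2 double bonds (each 1 DoU), 1 triple bond (each 2 DoU) → 4 DoU from unsaturation.
Total DoU = 1 + 4 = 5.

5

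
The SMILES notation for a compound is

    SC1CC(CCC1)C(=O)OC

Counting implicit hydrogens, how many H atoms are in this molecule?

14

Walk through each heavy atom and fill implicit hydrogens from standard valence (C 4, N 3, O 2, S 2, halogen 1):
  atom 1: S, bond orders sum to 1 (valence 2) → 1 H
  atom 2: C, bond orders sum to 3 (valence 4) → 1 H
  atom 3: C, bond orders sum to 2 (valence 4) → 2 H
  atom 4: C, bond orders sum to 3 (valence 4) → 1 H
  atom 5: C, bond orders sum to 2 (valence 4) → 2 H
  atom 6: C, bond orders sum to 2 (valence 4) → 2 H
  atom 7: C, bond orders sum to 2 (valence 4) → 2 H
  atom 8: C, bond orders sum to 4 (valence 4) → 0 H
  atom 9: O, bond orders sum to 2 (valence 2) → 0 H
  atom 10: O, bond orders sum to 2 (valence 2) → 0 H
  atom 11: C, bond orders sum to 1 (valence 4) → 3 H
Total hydrogens: 14.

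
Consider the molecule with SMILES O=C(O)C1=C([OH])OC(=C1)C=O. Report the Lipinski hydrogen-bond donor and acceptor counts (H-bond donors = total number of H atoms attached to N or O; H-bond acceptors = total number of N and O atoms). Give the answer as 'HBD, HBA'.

Donors: find every N or O and count the H atoms it carries.
  atom 1 (O): bond orders sum to 2 → 0 H
  atom 3 (O): bond orders sum to 1 → 1 H
  atom 6 (O): bond orders sum to 1 → 1 H
  atom 7 (O): bond orders sum to 2 → 0 H
  atom 11 (O): bond orders sum to 2 → 0 H
Lipinski HBD = 2.
Acceptors: N atoms = 0, O atoms = 5 → HBA = 5.

2, 5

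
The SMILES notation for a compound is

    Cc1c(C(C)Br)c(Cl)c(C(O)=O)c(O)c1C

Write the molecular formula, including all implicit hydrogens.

Walk through each heavy atom and fill implicit hydrogens from standard valence (C 4, N 3, O 2, S 2, halogen 1); for lowercase aromatic atoms, an aromatic c carries 1 H when it has two neighbours and 0 H with three, and aromatic n carries 0 H:
  atom 1: C, bond orders sum to 1 (valence 4) → 3 H
  atom 2: aromatic c, 3 neighbours → 0 H
  atom 3: aromatic c, 3 neighbours → 0 H
  atom 4: C, bond orders sum to 3 (valence 4) → 1 H
  atom 5: C, bond orders sum to 1 (valence 4) → 3 H
  atom 6: Br (halogen, monovalent) → 0 H
  atom 7: aromatic c, 3 neighbours → 0 H
  atom 8: Cl (halogen, monovalent) → 0 H
  atom 9: aromatic c, 3 neighbours → 0 H
  atom 10: C, bond orders sum to 4 (valence 4) → 0 H
  atom 11: O, bond orders sum to 1 (valence 2) → 1 H
  atom 12: O, bond orders sum to 2 (valence 2) → 0 H
  atom 13: aromatic c, 3 neighbours → 0 H
  atom 14: O, bond orders sum to 1 (valence 2) → 1 H
  atom 15: aromatic c, 3 neighbours → 0 H
  atom 16: C, bond orders sum to 1 (valence 4) → 3 H
Totals → C:11, H:12, Br:1, Cl:1, O:3.

C11H12BrClO3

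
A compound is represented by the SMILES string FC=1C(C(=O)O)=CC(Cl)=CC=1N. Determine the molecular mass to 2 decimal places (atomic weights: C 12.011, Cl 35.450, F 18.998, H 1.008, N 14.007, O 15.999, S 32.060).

189.57 g/mol

First, the molecular formula is C7H5ClFNO2 (counting implicit H from valence).
  C: 7 × 12.011 = 84.077
  Cl: 1 × 35.450 = 35.450
  F: 1 × 18.998 = 18.998
  H: 5 × 1.008 = 5.040
  N: 1 × 14.007 = 14.007
  O: 2 × 15.999 = 31.998
Sum: 7×12.011 + 1×35.450 + 1×18.998 + 5×1.008 + 1×14.007 + 2×15.999 = 189.570 → 189.57 g/mol.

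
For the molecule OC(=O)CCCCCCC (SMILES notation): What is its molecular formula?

Walk through each heavy atom and fill implicit hydrogens from standard valence (C 4, N 3, O 2, S 2, halogen 1):
  atom 1: O, bond orders sum to 1 (valence 2) → 1 H
  atom 2: C, bond orders sum to 4 (valence 4) → 0 H
  atom 3: O, bond orders sum to 2 (valence 2) → 0 H
  atom 4: C, bond orders sum to 2 (valence 4) → 2 H
  atom 5: C, bond orders sum to 2 (valence 4) → 2 H
  atom 6: C, bond orders sum to 2 (valence 4) → 2 H
  atom 7: C, bond orders sum to 2 (valence 4) → 2 H
  atom 8: C, bond orders sum to 2 (valence 4) → 2 H
  atom 9: C, bond orders sum to 2 (valence 4) → 2 H
  atom 10: C, bond orders sum to 1 (valence 4) → 3 H
Totals → C:8, H:16, O:2.
In Hill order: C8H16O2.

C8H16O2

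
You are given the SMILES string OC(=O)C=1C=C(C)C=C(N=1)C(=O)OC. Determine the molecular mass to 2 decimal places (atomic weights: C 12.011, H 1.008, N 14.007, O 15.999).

195.17 g/mol

First, the molecular formula is C9H9NO4 (counting implicit H from valence).
  C: 9 × 12.011 = 108.099
  H: 9 × 1.008 = 9.072
  N: 1 × 14.007 = 14.007
  O: 4 × 15.999 = 63.996
Sum: 9×12.011 + 9×1.008 + 1×14.007 + 4×15.999 = 195.174 → 195.17 g/mol.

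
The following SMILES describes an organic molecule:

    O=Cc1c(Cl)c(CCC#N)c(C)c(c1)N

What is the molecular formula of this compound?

C11H11ClN2O

Walk through each heavy atom and fill implicit hydrogens from standard valence (C 4, N 3, O 2, S 2, halogen 1); for lowercase aromatic atoms, an aromatic c carries 1 H when it has two neighbours and 0 H with three, and aromatic n carries 0 H:
  atom 1: O, bond orders sum to 2 (valence 2) → 0 H
  atom 2: C, bond orders sum to 3 (valence 4) → 1 H
  atom 3: aromatic c, 3 neighbours → 0 H
  atom 4: aromatic c, 3 neighbours → 0 H
  atom 5: Cl (halogen, monovalent) → 0 H
  atom 6: aromatic c, 3 neighbours → 0 H
  atom 7: C, bond orders sum to 2 (valence 4) → 2 H
  atom 8: C, bond orders sum to 2 (valence 4) → 2 H
  atom 9: C, bond orders sum to 4 (valence 4) → 0 H
  atom 10: N, bond orders sum to 3 (valence 3) → 0 H
  atom 11: aromatic c, 3 neighbours → 0 H
  atom 12: C, bond orders sum to 1 (valence 4) → 3 H
  atom 13: aromatic c, 3 neighbours → 0 H
  atom 14: aromatic c, 2 neighbours → 1 H
  atom 15: N, bond orders sum to 1 (valence 3) → 2 H
Totals → C:11, H:11, Cl:1, N:2, O:1.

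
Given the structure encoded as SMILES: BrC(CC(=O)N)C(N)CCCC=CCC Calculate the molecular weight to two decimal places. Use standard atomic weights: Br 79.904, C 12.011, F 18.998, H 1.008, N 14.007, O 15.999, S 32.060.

277.21 g/mol

First, the molecular formula is C11H21BrN2O (counting implicit H from valence).
  Br: 1 × 79.904 = 79.904
  C: 11 × 12.011 = 132.121
  H: 21 × 1.008 = 21.168
  N: 2 × 14.007 = 28.014
  O: 1 × 15.999 = 15.999
Sum: 1×79.904 + 11×12.011 + 21×1.008 + 2×14.007 + 1×15.999 = 277.206 → 277.21 g/mol.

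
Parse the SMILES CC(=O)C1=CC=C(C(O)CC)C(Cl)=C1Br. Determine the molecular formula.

C11H12BrClO2

Walk through each heavy atom and fill implicit hydrogens from standard valence (C 4, N 3, O 2, S 2, halogen 1):
  atom 1: C, bond orders sum to 1 (valence 4) → 3 H
  atom 2: C, bond orders sum to 4 (valence 4) → 0 H
  atom 3: O, bond orders sum to 2 (valence 2) → 0 H
  atom 4: C, bond orders sum to 4 (valence 4) → 0 H
  atom 5: C, bond orders sum to 3 (valence 4) → 1 H
  atom 6: C, bond orders sum to 3 (valence 4) → 1 H
  atom 7: C, bond orders sum to 4 (valence 4) → 0 H
  atom 8: C, bond orders sum to 3 (valence 4) → 1 H
  atom 9: O, bond orders sum to 1 (valence 2) → 1 H
  atom 10: C, bond orders sum to 2 (valence 4) → 2 H
  atom 11: C, bond orders sum to 1 (valence 4) → 3 H
  atom 12: C, bond orders sum to 4 (valence 4) → 0 H
  atom 13: Cl (halogen, monovalent) → 0 H
  atom 14: C, bond orders sum to 4 (valence 4) → 0 H
  atom 15: Br (halogen, monovalent) → 0 H
Totals → C:11, H:12, Br:1, Cl:1, O:2.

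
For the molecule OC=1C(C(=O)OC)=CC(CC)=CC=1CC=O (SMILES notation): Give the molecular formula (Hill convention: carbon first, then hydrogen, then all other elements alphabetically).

Walk through each heavy atom and fill implicit hydrogens from standard valence (C 4, N 3, O 2, S 2, halogen 1):
  atom 1: O, bond orders sum to 1 (valence 2) → 1 H
  atom 2: C, bond orders sum to 4 (valence 4) → 0 H
  atom 3: C, bond orders sum to 4 (valence 4) → 0 H
  atom 4: C, bond orders sum to 4 (valence 4) → 0 H
  atom 5: O, bond orders sum to 2 (valence 2) → 0 H
  atom 6: O, bond orders sum to 2 (valence 2) → 0 H
  atom 7: C, bond orders sum to 1 (valence 4) → 3 H
  atom 8: C, bond orders sum to 3 (valence 4) → 1 H
  atom 9: C, bond orders sum to 4 (valence 4) → 0 H
  atom 10: C, bond orders sum to 2 (valence 4) → 2 H
  atom 11: C, bond orders sum to 1 (valence 4) → 3 H
  atom 12: C, bond orders sum to 3 (valence 4) → 1 H
  atom 13: C, bond orders sum to 4 (valence 4) → 0 H
  atom 14: C, bond orders sum to 2 (valence 4) → 2 H
  atom 15: C, bond orders sum to 3 (valence 4) → 1 H
  atom 16: O, bond orders sum to 2 (valence 2) → 0 H
Totals → C:12, H:14, O:4.
In Hill order: C12H14O4.

C12H14O4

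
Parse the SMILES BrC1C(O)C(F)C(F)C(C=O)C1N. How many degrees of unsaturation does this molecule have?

2

Molecular formula: C7H10BrF2NO2.
DoU = (2C + 2 + N − H − X) / 2, where X is the halogen count and O/S are ignored.
    = (2·7 + 2 + 1 − 10 − 3) / 2 = 4 / 2 = 2.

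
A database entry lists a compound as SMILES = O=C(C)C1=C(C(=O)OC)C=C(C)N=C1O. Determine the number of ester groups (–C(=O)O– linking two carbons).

1

The ester motif appears at heavy-atom position 6 in the SMILES.
Other groups present: 1 hydroxyl, 1 ketone.
Ester count: 1.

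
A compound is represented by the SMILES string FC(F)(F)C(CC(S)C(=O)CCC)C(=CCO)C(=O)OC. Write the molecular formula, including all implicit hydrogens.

Walk through each heavy atom and fill implicit hydrogens from standard valence (C 4, N 3, O 2, S 2, halogen 1):
  atom 1: F (halogen, monovalent) → 0 H
  atom 2: C, bond orders sum to 4 (valence 4) → 0 H
  atom 3: F (halogen, monovalent) → 0 H
  atom 4: F (halogen, monovalent) → 0 H
  atom 5: C, bond orders sum to 3 (valence 4) → 1 H
  atom 6: C, bond orders sum to 2 (valence 4) → 2 H
  atom 7: C, bond orders sum to 3 (valence 4) → 1 H
  atom 8: S, bond orders sum to 1 (valence 2) → 1 H
  atom 9: C, bond orders sum to 4 (valence 4) → 0 H
  atom 10: O, bond orders sum to 2 (valence 2) → 0 H
  atom 11: C, bond orders sum to 2 (valence 4) → 2 H
  atom 12: C, bond orders sum to 2 (valence 4) → 2 H
  atom 13: C, bond orders sum to 1 (valence 4) → 3 H
  atom 14: C, bond orders sum to 4 (valence 4) → 0 H
  atom 15: C, bond orders sum to 3 (valence 4) → 1 H
  atom 16: C, bond orders sum to 2 (valence 4) → 2 H
  atom 17: O, bond orders sum to 1 (valence 2) → 1 H
  atom 18: C, bond orders sum to 4 (valence 4) → 0 H
  atom 19: O, bond orders sum to 2 (valence 2) → 0 H
  atom 20: O, bond orders sum to 2 (valence 2) → 0 H
  atom 21: C, bond orders sum to 1 (valence 4) → 3 H
Totals → C:13, H:19, F:3, O:4, S:1.
In Hill order: C13H19F3O4S.

C13H19F3O4S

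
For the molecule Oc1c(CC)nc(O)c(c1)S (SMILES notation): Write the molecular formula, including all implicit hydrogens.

Walk through each heavy atom and fill implicit hydrogens from standard valence (C 4, N 3, O 2, S 2, halogen 1); for lowercase aromatic atoms, an aromatic c carries 1 H when it has two neighbours and 0 H with three, and aromatic n carries 0 H:
  atom 1: O, bond orders sum to 1 (valence 2) → 1 H
  atom 2: aromatic c, 3 neighbours → 0 H
  atom 3: aromatic c, 3 neighbours → 0 H
  atom 4: C, bond orders sum to 2 (valence 4) → 2 H
  atom 5: C, bond orders sum to 1 (valence 4) → 3 H
  atom 6: aromatic n, 2 neighbours → 0 H
  atom 7: aromatic c, 3 neighbours → 0 H
  atom 8: O, bond orders sum to 1 (valence 2) → 1 H
  atom 9: aromatic c, 3 neighbours → 0 H
  atom 10: aromatic c, 2 neighbours → 1 H
  atom 11: S, bond orders sum to 1 (valence 2) → 1 H
Totals → C:7, H:9, N:1, O:2, S:1.

C7H9NO2S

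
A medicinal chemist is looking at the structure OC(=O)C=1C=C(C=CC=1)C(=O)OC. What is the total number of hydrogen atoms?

Walk through each heavy atom and fill implicit hydrogens from standard valence (C 4, N 3, O 2, S 2, halogen 1):
  atom 1: O, bond orders sum to 1 (valence 2) → 1 H
  atom 2: C, bond orders sum to 4 (valence 4) → 0 H
  atom 3: O, bond orders sum to 2 (valence 2) → 0 H
  atom 4: C, bond orders sum to 4 (valence 4) → 0 H
  atom 5: C, bond orders sum to 3 (valence 4) → 1 H
  atom 6: C, bond orders sum to 4 (valence 4) → 0 H
  atom 7: C, bond orders sum to 3 (valence 4) → 1 H
  atom 8: C, bond orders sum to 3 (valence 4) → 1 H
  atom 9: C, bond orders sum to 3 (valence 4) → 1 H
  atom 10: C, bond orders sum to 4 (valence 4) → 0 H
  atom 11: O, bond orders sum to 2 (valence 2) → 0 H
  atom 12: O, bond orders sum to 2 (valence 2) → 0 H
  atom 13: C, bond orders sum to 1 (valence 4) → 3 H
Total hydrogens: 8.

8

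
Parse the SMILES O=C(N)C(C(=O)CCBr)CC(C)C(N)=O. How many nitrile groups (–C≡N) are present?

0

Scan the SMILES for the nitrile motif — none present.
Groups that are present: 2 amide, 1 ketone.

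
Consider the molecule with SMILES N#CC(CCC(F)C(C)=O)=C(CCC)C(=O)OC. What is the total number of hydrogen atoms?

Walk through each heavy atom and fill implicit hydrogens from standard valence (C 4, N 3, O 2, S 2, halogen 1):
  atom 1: N, bond orders sum to 3 (valence 3) → 0 H
  atom 2: C, bond orders sum to 4 (valence 4) → 0 H
  atom 3: C, bond orders sum to 4 (valence 4) → 0 H
  atom 4: C, bond orders sum to 2 (valence 4) → 2 H
  atom 5: C, bond orders sum to 2 (valence 4) → 2 H
  atom 6: C, bond orders sum to 3 (valence 4) → 1 H
  atom 7: F (halogen, monovalent) → 0 H
  atom 8: C, bond orders sum to 4 (valence 4) → 0 H
  atom 9: C, bond orders sum to 1 (valence 4) → 3 H
  atom 10: O, bond orders sum to 2 (valence 2) → 0 H
  atom 11: C, bond orders sum to 4 (valence 4) → 0 H
  atom 12: C, bond orders sum to 2 (valence 4) → 2 H
  atom 13: C, bond orders sum to 2 (valence 4) → 2 H
  atom 14: C, bond orders sum to 1 (valence 4) → 3 H
  atom 15: C, bond orders sum to 4 (valence 4) → 0 H
  atom 16: O, bond orders sum to 2 (valence 2) → 0 H
  atom 17: O, bond orders sum to 2 (valence 2) → 0 H
  atom 18: C, bond orders sum to 1 (valence 4) → 3 H
Total hydrogens: 18.

18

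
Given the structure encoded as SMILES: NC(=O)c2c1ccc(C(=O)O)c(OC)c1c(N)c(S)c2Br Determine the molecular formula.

C13H11BrN2O4S

Walk through each heavy atom and fill implicit hydrogens from standard valence (C 4, N 3, O 2, S 2, halogen 1); for lowercase aromatic atoms, an aromatic c carries 1 H when it has two neighbours and 0 H with three, and aromatic n carries 0 H:
  atom 1: N, bond orders sum to 1 (valence 3) → 2 H
  atom 2: C, bond orders sum to 4 (valence 4) → 0 H
  atom 3: O, bond orders sum to 2 (valence 2) → 0 H
  atom 4: aromatic c, 3 neighbours → 0 H
  atom 5: aromatic c, 3 neighbours → 0 H
  atom 6: aromatic c, 2 neighbours → 1 H
  atom 7: aromatic c, 2 neighbours → 1 H
  atom 8: aromatic c, 3 neighbours → 0 H
  atom 9: C, bond orders sum to 4 (valence 4) → 0 H
  atom 10: O, bond orders sum to 2 (valence 2) → 0 H
  atom 11: O, bond orders sum to 1 (valence 2) → 1 H
  atom 12: aromatic c, 3 neighbours → 0 H
  atom 13: O, bond orders sum to 2 (valence 2) → 0 H
  atom 14: C, bond orders sum to 1 (valence 4) → 3 H
  atom 15: aromatic c, 3 neighbours → 0 H
  atom 16: aromatic c, 3 neighbours → 0 H
  atom 17: N, bond orders sum to 1 (valence 3) → 2 H
  atom 18: aromatic c, 3 neighbours → 0 H
  atom 19: S, bond orders sum to 1 (valence 2) → 1 H
  atom 20: aromatic c, 3 neighbours → 0 H
  atom 21: Br (halogen, monovalent) → 0 H
Totals → C:13, H:11, Br:1, N:2, O:4, S:1.
In Hill order: C13H11BrN2O4S.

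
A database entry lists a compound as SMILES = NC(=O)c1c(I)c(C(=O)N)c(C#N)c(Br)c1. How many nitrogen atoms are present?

Scan the SMILES for N atoms (remember two-letter symbols like Cl and Br are single atoms).
Nitrogen count: 3.

3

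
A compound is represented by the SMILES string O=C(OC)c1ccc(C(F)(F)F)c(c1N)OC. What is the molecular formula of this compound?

C10H10F3NO3

Walk through each heavy atom and fill implicit hydrogens from standard valence (C 4, N 3, O 2, S 2, halogen 1); for lowercase aromatic atoms, an aromatic c carries 1 H when it has two neighbours and 0 H with three, and aromatic n carries 0 H:
  atom 1: O, bond orders sum to 2 (valence 2) → 0 H
  atom 2: C, bond orders sum to 4 (valence 4) → 0 H
  atom 3: O, bond orders sum to 2 (valence 2) → 0 H
  atom 4: C, bond orders sum to 1 (valence 4) → 3 H
  atom 5: aromatic c, 3 neighbours → 0 H
  atom 6: aromatic c, 2 neighbours → 1 H
  atom 7: aromatic c, 2 neighbours → 1 H
  atom 8: aromatic c, 3 neighbours → 0 H
  atom 9: C, bond orders sum to 4 (valence 4) → 0 H
  atom 10: F (halogen, monovalent) → 0 H
  atom 11: F (halogen, monovalent) → 0 H
  atom 12: F (halogen, monovalent) → 0 H
  atom 13: aromatic c, 3 neighbours → 0 H
  atom 14: aromatic c, 3 neighbours → 0 H
  atom 15: N, bond orders sum to 1 (valence 3) → 2 H
  atom 16: O, bond orders sum to 2 (valence 2) → 0 H
  atom 17: C, bond orders sum to 1 (valence 4) → 3 H
Totals → C:10, H:10, F:3, N:1, O:3.
In Hill order: C10H10F3NO3.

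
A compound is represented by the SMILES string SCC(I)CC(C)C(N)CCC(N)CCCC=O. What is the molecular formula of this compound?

C13H27IN2OS

Walk through each heavy atom and fill implicit hydrogens from standard valence (C 4, N 3, O 2, S 2, halogen 1):
  atom 1: S, bond orders sum to 1 (valence 2) → 1 H
  atom 2: C, bond orders sum to 2 (valence 4) → 2 H
  atom 3: C, bond orders sum to 3 (valence 4) → 1 H
  atom 4: I (halogen, monovalent) → 0 H
  atom 5: C, bond orders sum to 2 (valence 4) → 2 H
  atom 6: C, bond orders sum to 3 (valence 4) → 1 H
  atom 7: C, bond orders sum to 1 (valence 4) → 3 H
  atom 8: C, bond orders sum to 3 (valence 4) → 1 H
  atom 9: N, bond orders sum to 1 (valence 3) → 2 H
  atom 10: C, bond orders sum to 2 (valence 4) → 2 H
  atom 11: C, bond orders sum to 2 (valence 4) → 2 H
  atom 12: C, bond orders sum to 3 (valence 4) → 1 H
  atom 13: N, bond orders sum to 1 (valence 3) → 2 H
  atom 14: C, bond orders sum to 2 (valence 4) → 2 H
  atom 15: C, bond orders sum to 2 (valence 4) → 2 H
  atom 16: C, bond orders sum to 2 (valence 4) → 2 H
  atom 17: C, bond orders sum to 3 (valence 4) → 1 H
  atom 18: O, bond orders sum to 2 (valence 2) → 0 H
Totals → C:13, H:27, I:1, N:2, O:1, S:1.
In Hill order: C13H27IN2OS.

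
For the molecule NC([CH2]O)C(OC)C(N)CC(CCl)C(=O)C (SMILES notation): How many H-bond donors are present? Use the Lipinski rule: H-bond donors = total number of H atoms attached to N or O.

Donors: find every N or O and count the H atoms it carries.
  atom 1 (N): bond orders sum to 1 → 2 H
  atom 4 (O): bond orders sum to 1 → 1 H
  atom 6 (O): bond orders sum to 2 → 0 H
  atom 9 (N): bond orders sum to 1 → 2 H
  atom 15 (O): bond orders sum to 2 → 0 H
Lipinski HBD = 5.

5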